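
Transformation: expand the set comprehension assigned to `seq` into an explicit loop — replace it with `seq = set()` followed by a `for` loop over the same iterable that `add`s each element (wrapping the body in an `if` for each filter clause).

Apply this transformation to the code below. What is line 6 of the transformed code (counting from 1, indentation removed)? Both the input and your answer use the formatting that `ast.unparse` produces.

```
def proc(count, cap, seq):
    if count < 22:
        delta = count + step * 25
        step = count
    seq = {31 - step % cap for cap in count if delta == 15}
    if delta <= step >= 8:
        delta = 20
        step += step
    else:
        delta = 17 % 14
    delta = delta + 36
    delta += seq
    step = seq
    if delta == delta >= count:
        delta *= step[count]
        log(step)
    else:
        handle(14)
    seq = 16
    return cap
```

Transformed code:
def proc(count, cap, seq):
    if count < 22:
        delta = count + step * 25
        step = count
    seq = set()
    for cap in count:
        if delta == 15:
            seq.add(31 - step % cap)
    if delta <= step >= 8:
        delta = 20
        step += step
    else:
        delta = 17 % 14
    delta = delta + 36
    delta += seq
    step = seq
    if delta == delta >= count:
        delta *= step[count]
        log(step)
    else:
        handle(14)
    seq = 16
    return cap

for cap in count:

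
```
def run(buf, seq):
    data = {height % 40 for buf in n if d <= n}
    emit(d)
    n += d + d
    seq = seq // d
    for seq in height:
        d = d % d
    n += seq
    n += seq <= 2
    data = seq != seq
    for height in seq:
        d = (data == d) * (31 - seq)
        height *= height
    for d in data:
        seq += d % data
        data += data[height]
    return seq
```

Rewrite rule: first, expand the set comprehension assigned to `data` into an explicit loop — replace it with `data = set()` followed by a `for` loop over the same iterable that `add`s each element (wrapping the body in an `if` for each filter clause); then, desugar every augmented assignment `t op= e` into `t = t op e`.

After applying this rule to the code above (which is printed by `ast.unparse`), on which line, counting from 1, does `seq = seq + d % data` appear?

Transformed code:
def run(buf, seq):
    data = set()
    for buf in n:
        if d <= n:
            data.add(height % 40)
    emit(d)
    n = n + (d + d)
    seq = seq // d
    for seq in height:
        d = d % d
    n = n + seq
    n = n + (seq <= 2)
    data = seq != seq
    for height in seq:
        d = (data == d) * (31 - seq)
        height = height * height
    for d in data:
        seq = seq + d % data
        data = data + data[height]
    return seq

18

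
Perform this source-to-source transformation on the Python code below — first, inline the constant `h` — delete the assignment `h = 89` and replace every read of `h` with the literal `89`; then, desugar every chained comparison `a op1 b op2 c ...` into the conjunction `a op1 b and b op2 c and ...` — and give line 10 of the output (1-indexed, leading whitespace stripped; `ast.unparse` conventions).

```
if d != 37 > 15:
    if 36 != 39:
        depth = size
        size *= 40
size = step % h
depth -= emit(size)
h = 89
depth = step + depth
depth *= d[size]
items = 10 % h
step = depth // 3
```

Transformed code:
if d != 37 and 37 > 15:
    if 36 != 39:
        depth = size
        size *= 40
size = step % 89
depth -= emit(size)
depth = step + depth
depth *= d[size]
items = 10 % 89
step = depth // 3

step = depth // 3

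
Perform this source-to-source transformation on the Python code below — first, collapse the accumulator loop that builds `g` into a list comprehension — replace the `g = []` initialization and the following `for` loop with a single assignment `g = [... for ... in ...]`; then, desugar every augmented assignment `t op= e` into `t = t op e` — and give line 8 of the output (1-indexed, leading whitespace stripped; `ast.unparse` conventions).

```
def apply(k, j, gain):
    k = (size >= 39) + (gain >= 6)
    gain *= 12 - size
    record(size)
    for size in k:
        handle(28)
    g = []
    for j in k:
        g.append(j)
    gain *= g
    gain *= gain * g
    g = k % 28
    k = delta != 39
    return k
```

gain = gain * g

Transformed code:
def apply(k, j, gain):
    k = (size >= 39) + (gain >= 6)
    gain = gain * (12 - size)
    record(size)
    for size in k:
        handle(28)
    g = [j for j in k]
    gain = gain * g
    gain = gain * (gain * g)
    g = k % 28
    k = delta != 39
    return k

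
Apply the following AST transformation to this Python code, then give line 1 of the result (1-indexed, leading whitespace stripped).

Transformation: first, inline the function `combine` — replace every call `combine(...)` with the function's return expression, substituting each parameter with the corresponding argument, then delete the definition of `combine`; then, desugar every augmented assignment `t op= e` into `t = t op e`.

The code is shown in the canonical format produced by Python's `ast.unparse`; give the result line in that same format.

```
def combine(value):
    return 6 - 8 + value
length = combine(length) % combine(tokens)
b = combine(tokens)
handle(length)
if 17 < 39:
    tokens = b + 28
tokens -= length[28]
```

Transformed code:
length = (6 - 8 + length) % (6 - 8 + tokens)
b = 6 - 8 + tokens
handle(length)
if 17 < 39:
    tokens = b + 28
tokens = tokens - length[28]

length = (6 - 8 + length) % (6 - 8 + tokens)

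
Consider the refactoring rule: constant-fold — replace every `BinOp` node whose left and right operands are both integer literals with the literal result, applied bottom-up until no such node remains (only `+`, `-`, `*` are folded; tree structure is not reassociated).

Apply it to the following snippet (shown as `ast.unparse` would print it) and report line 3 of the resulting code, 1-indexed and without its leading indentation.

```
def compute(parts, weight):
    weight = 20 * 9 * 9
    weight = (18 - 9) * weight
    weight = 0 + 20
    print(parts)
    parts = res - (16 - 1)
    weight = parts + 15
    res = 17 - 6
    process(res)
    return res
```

Transformed code:
def compute(parts, weight):
    weight = 1620
    weight = 9 * weight
    weight = 20
    print(parts)
    parts = res - 15
    weight = parts + 15
    res = 11
    process(res)
    return res

weight = 9 * weight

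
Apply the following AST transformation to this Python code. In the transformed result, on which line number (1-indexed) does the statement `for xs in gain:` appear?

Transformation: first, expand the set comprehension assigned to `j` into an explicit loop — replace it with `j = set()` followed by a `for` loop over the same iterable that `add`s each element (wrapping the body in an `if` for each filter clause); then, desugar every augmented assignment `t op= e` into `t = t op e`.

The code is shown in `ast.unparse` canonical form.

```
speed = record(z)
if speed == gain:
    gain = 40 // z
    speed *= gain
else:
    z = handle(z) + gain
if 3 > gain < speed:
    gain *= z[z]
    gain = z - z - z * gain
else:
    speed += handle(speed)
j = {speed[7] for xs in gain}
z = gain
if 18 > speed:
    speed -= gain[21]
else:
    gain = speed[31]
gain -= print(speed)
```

Transformed code:
speed = record(z)
if speed == gain:
    gain = 40 // z
    speed = speed * gain
else:
    z = handle(z) + gain
if 3 > gain < speed:
    gain = gain * z[z]
    gain = z - z - z * gain
else:
    speed = speed + handle(speed)
j = set()
for xs in gain:
    j.add(speed[7])
z = gain
if 18 > speed:
    speed = speed - gain[21]
else:
    gain = speed[31]
gain = gain - print(speed)

13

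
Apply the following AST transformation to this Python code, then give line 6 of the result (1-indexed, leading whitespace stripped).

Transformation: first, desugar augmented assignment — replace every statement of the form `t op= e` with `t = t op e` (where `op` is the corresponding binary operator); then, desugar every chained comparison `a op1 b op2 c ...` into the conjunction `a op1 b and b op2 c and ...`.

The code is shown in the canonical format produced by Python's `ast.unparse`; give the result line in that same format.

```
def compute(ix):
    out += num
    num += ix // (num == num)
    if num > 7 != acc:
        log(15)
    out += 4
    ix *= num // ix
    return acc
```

Transformed code:
def compute(ix):
    out = out + num
    num = num + ix // (num == num)
    if num > 7 and 7 != acc:
        log(15)
    out = out + 4
    ix = ix * (num // ix)
    return acc

out = out + 4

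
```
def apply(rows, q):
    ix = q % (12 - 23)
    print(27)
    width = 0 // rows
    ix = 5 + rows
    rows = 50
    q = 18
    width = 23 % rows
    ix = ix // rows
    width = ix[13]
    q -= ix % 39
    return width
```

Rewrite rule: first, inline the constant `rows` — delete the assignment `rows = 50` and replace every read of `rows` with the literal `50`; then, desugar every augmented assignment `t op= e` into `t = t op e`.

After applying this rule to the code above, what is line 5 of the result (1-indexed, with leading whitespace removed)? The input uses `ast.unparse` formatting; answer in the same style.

ix = 5 + 50

Transformed code:
def apply(rows, q):
    ix = q % (12 - 23)
    print(27)
    width = 0 // 50
    ix = 5 + 50
    q = 18
    width = 23 % 50
    ix = ix // 50
    width = ix[13]
    q = q - ix % 39
    return width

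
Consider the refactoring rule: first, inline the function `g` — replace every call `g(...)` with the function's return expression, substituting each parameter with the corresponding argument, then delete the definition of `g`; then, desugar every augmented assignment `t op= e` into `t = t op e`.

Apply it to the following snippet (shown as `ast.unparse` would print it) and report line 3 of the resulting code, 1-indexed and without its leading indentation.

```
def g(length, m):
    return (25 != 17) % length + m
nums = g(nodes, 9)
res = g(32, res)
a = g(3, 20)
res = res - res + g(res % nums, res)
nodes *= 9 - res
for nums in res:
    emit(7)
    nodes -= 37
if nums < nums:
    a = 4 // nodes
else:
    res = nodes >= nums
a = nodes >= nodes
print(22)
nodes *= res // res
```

a = (25 != 17) % 3 + 20

Transformed code:
nums = (25 != 17) % nodes + 9
res = (25 != 17) % 32 + res
a = (25 != 17) % 3 + 20
res = res - res + ((25 != 17) % (res % nums) + res)
nodes = nodes * (9 - res)
for nums in res:
    emit(7)
    nodes = nodes - 37
if nums < nums:
    a = 4 // nodes
else:
    res = nodes >= nums
a = nodes >= nodes
print(22)
nodes = nodes * (res // res)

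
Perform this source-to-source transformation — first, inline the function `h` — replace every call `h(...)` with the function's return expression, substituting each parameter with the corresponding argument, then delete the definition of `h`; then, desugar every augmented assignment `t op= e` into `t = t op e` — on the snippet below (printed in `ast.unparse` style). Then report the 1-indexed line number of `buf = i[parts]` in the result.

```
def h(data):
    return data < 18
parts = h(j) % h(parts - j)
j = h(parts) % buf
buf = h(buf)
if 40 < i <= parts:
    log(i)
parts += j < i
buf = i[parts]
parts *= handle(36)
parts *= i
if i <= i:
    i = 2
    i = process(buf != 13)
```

7

Transformed code:
parts = (j < 18) % (parts - j < 18)
j = (parts < 18) % buf
buf = buf < 18
if 40 < i <= parts:
    log(i)
parts = parts + (j < i)
buf = i[parts]
parts = parts * handle(36)
parts = parts * i
if i <= i:
    i = 2
    i = process(buf != 13)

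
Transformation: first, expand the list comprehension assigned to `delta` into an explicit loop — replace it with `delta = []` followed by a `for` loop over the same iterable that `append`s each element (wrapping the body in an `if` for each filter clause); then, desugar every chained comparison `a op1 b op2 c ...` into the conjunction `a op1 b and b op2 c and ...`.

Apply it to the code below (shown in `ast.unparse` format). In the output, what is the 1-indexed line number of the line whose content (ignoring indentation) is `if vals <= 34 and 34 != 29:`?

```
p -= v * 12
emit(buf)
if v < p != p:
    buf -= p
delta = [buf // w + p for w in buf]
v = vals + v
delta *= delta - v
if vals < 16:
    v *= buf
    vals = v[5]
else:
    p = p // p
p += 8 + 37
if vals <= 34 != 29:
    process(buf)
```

Transformed code:
p -= v * 12
emit(buf)
if v < p and p != p:
    buf -= p
delta = []
for w in buf:
    delta.append(buf // w + p)
v = vals + v
delta *= delta - v
if vals < 16:
    v *= buf
    vals = v[5]
else:
    p = p // p
p += 8 + 37
if vals <= 34 and 34 != 29:
    process(buf)

16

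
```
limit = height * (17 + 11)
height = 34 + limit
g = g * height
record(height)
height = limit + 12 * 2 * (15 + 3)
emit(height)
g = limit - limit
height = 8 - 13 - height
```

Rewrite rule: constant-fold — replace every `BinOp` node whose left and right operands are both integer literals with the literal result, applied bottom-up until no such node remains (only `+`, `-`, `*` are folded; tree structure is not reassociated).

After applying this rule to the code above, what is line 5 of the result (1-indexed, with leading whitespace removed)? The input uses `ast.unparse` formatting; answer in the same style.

height = limit + 432

Transformed code:
limit = height * 28
height = 34 + limit
g = g * height
record(height)
height = limit + 432
emit(height)
g = limit - limit
height = -5 - height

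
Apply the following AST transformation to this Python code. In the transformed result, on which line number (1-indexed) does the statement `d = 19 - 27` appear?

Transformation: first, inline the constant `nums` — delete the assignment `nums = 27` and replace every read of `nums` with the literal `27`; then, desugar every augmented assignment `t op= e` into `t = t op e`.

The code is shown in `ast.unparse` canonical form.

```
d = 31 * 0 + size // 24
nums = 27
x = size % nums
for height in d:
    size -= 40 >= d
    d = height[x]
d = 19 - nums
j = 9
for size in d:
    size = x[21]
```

Transformed code:
d = 31 * 0 + size // 24
x = size % 27
for height in d:
    size = size - (40 >= d)
    d = height[x]
d = 19 - 27
j = 9
for size in d:
    size = x[21]

6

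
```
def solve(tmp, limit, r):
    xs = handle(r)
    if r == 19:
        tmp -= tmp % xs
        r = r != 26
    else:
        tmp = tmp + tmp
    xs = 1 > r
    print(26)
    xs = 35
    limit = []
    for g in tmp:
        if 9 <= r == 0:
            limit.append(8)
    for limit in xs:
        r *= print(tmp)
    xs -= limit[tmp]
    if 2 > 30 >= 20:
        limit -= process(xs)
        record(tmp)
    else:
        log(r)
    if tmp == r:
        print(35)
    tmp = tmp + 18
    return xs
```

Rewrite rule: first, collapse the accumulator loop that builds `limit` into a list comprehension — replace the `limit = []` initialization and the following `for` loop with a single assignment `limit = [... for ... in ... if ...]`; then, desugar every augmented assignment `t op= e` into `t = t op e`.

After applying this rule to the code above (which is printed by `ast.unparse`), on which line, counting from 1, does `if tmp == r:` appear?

20

Transformed code:
def solve(tmp, limit, r):
    xs = handle(r)
    if r == 19:
        tmp = tmp - tmp % xs
        r = r != 26
    else:
        tmp = tmp + tmp
    xs = 1 > r
    print(26)
    xs = 35
    limit = [8 for g in tmp if 9 <= r == 0]
    for limit in xs:
        r = r * print(tmp)
    xs = xs - limit[tmp]
    if 2 > 30 >= 20:
        limit = limit - process(xs)
        record(tmp)
    else:
        log(r)
    if tmp == r:
        print(35)
    tmp = tmp + 18
    return xs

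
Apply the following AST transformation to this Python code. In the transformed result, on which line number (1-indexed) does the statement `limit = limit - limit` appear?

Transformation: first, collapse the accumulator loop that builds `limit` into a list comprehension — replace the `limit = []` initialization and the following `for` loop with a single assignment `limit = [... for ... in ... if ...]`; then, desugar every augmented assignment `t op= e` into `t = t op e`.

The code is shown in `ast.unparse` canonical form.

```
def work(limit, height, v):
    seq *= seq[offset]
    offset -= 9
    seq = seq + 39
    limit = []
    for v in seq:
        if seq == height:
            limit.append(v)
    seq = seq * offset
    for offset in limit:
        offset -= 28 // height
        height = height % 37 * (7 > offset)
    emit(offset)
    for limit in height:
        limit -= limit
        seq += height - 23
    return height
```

12

Transformed code:
def work(limit, height, v):
    seq = seq * seq[offset]
    offset = offset - 9
    seq = seq + 39
    limit = [v for v in seq if seq == height]
    seq = seq * offset
    for offset in limit:
        offset = offset - 28 // height
        height = height % 37 * (7 > offset)
    emit(offset)
    for limit in height:
        limit = limit - limit
        seq = seq + (height - 23)
    return height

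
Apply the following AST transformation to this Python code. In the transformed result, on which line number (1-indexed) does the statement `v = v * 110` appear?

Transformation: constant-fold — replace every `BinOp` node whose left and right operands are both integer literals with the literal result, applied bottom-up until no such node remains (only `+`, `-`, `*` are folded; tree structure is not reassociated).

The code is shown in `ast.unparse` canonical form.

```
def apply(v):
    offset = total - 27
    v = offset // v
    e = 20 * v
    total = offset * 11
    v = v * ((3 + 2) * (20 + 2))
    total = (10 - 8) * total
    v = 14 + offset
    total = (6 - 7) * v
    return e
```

6

Transformed code:
def apply(v):
    offset = total - 27
    v = offset // v
    e = 20 * v
    total = offset * 11
    v = v * 110
    total = 2 * total
    v = 14 + offset
    total = -1 * v
    return e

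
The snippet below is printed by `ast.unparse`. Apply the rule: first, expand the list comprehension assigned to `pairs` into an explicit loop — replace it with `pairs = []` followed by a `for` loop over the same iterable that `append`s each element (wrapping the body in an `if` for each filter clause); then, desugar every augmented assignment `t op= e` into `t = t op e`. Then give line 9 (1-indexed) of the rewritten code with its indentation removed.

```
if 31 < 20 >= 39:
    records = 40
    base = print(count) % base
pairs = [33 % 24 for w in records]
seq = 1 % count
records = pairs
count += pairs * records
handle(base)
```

Transformed code:
if 31 < 20 >= 39:
    records = 40
    base = print(count) % base
pairs = []
for w in records:
    pairs.append(33 % 24)
seq = 1 % count
records = pairs
count = count + pairs * records
handle(base)

count = count + pairs * records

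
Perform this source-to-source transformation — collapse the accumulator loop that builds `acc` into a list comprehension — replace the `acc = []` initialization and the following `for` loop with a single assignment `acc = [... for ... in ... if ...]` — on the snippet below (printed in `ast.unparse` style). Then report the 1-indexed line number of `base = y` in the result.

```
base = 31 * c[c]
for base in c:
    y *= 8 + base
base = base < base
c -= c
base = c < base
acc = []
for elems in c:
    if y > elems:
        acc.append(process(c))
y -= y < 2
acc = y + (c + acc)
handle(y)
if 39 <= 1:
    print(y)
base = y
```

13

Transformed code:
base = 31 * c[c]
for base in c:
    y *= 8 + base
base = base < base
c -= c
base = c < base
acc = [process(c) for elems in c if y > elems]
y -= y < 2
acc = y + (c + acc)
handle(y)
if 39 <= 1:
    print(y)
base = y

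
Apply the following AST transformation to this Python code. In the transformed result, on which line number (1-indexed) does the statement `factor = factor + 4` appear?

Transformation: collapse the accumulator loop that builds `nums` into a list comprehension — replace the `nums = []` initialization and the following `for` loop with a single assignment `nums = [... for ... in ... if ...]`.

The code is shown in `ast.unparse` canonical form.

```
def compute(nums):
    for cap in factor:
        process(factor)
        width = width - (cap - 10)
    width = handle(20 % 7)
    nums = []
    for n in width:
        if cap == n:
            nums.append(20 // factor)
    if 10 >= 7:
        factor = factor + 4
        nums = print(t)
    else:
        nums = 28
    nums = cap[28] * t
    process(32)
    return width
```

8

Transformed code:
def compute(nums):
    for cap in factor:
        process(factor)
        width = width - (cap - 10)
    width = handle(20 % 7)
    nums = [20 // factor for n in width if cap == n]
    if 10 >= 7:
        factor = factor + 4
        nums = print(t)
    else:
        nums = 28
    nums = cap[28] * t
    process(32)
    return width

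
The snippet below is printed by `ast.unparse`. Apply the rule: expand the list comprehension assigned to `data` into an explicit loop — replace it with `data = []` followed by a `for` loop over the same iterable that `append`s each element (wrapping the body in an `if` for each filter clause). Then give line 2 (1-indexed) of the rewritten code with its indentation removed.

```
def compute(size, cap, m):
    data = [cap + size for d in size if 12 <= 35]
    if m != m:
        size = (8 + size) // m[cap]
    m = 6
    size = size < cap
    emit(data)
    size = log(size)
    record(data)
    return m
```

data = []

Transformed code:
def compute(size, cap, m):
    data = []
    for d in size:
        if 12 <= 35:
            data.append(cap + size)
    if m != m:
        size = (8 + size) // m[cap]
    m = 6
    size = size < cap
    emit(data)
    size = log(size)
    record(data)
    return m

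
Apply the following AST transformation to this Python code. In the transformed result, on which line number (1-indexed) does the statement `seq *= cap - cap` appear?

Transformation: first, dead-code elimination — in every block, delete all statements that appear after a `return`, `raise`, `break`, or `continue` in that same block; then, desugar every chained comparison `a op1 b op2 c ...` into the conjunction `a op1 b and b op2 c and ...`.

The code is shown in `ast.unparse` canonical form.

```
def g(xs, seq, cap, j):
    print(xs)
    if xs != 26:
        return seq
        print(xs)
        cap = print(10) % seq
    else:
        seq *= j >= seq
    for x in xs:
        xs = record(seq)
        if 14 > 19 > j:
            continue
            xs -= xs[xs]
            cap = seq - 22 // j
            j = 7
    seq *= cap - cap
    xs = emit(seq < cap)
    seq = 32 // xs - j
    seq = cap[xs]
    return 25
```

11

Transformed code:
def g(xs, seq, cap, j):
    print(xs)
    if xs != 26:
        return seq
    else:
        seq *= j >= seq
    for x in xs:
        xs = record(seq)
        if 14 > 19 and 19 > j:
            continue
    seq *= cap - cap
    xs = emit(seq < cap)
    seq = 32 // xs - j
    seq = cap[xs]
    return 25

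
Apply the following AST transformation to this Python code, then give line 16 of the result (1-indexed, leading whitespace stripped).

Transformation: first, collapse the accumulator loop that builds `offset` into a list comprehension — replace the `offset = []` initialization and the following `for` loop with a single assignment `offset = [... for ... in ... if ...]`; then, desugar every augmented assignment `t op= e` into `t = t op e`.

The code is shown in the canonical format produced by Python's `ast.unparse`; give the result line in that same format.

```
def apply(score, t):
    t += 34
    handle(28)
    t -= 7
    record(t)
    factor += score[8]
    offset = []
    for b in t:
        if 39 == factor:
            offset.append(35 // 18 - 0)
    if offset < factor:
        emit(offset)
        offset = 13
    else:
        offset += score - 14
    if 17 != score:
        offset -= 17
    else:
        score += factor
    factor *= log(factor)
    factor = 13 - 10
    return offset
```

score = score + factor

Transformed code:
def apply(score, t):
    t = t + 34
    handle(28)
    t = t - 7
    record(t)
    factor = factor + score[8]
    offset = [35 // 18 - 0 for b in t if 39 == factor]
    if offset < factor:
        emit(offset)
        offset = 13
    else:
        offset = offset + (score - 14)
    if 17 != score:
        offset = offset - 17
    else:
        score = score + factor
    factor = factor * log(factor)
    factor = 13 - 10
    return offset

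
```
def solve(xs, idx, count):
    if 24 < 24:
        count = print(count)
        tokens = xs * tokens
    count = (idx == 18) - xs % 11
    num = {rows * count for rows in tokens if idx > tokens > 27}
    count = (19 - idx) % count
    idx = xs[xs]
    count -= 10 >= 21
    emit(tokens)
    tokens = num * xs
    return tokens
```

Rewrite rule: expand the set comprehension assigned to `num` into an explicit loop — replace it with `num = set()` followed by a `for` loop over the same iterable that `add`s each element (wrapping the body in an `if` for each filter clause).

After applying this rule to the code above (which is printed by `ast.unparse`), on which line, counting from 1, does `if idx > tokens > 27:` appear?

Transformed code:
def solve(xs, idx, count):
    if 24 < 24:
        count = print(count)
        tokens = xs * tokens
    count = (idx == 18) - xs % 11
    num = set()
    for rows in tokens:
        if idx > tokens > 27:
            num.add(rows * count)
    count = (19 - idx) % count
    idx = xs[xs]
    count -= 10 >= 21
    emit(tokens)
    tokens = num * xs
    return tokens

8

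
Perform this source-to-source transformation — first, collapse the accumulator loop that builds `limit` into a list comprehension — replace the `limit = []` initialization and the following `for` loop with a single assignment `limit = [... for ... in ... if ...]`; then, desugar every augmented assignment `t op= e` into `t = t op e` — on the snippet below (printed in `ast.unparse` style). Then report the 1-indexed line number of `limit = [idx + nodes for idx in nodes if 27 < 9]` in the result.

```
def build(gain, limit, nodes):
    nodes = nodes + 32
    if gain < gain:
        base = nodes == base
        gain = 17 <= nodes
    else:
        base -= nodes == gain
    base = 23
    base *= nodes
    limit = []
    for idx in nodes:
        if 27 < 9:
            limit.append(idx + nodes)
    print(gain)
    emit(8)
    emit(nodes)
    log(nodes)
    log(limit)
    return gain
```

Transformed code:
def build(gain, limit, nodes):
    nodes = nodes + 32
    if gain < gain:
        base = nodes == base
        gain = 17 <= nodes
    else:
        base = base - (nodes == gain)
    base = 23
    base = base * nodes
    limit = [idx + nodes for idx in nodes if 27 < 9]
    print(gain)
    emit(8)
    emit(nodes)
    log(nodes)
    log(limit)
    return gain

10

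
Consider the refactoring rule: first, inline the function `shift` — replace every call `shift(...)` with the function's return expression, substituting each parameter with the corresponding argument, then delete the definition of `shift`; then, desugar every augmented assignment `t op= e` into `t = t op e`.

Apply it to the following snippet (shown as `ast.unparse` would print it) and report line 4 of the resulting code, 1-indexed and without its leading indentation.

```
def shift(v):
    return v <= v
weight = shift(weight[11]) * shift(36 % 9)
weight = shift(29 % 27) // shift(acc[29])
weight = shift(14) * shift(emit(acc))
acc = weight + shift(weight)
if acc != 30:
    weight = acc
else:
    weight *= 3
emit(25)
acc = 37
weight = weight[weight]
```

Transformed code:
weight = (weight[11] <= weight[11]) * (36 % 9 <= 36 % 9)
weight = (29 % 27 <= 29 % 27) // (acc[29] <= acc[29])
weight = (14 <= 14) * (emit(acc) <= emit(acc))
acc = weight + (weight <= weight)
if acc != 30:
    weight = acc
else:
    weight = weight * 3
emit(25)
acc = 37
weight = weight[weight]

acc = weight + (weight <= weight)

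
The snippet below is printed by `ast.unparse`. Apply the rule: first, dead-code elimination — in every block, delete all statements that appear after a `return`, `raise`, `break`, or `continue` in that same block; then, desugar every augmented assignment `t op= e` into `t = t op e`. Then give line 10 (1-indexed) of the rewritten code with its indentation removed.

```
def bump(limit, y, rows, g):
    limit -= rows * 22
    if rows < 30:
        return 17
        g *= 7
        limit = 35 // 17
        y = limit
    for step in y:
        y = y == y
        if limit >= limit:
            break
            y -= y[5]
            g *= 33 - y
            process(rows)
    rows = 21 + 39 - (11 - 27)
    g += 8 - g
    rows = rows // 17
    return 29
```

g = g + (8 - g)

Transformed code:
def bump(limit, y, rows, g):
    limit = limit - rows * 22
    if rows < 30:
        return 17
    for step in y:
        y = y == y
        if limit >= limit:
            break
    rows = 21 + 39 - (11 - 27)
    g = g + (8 - g)
    rows = rows // 17
    return 29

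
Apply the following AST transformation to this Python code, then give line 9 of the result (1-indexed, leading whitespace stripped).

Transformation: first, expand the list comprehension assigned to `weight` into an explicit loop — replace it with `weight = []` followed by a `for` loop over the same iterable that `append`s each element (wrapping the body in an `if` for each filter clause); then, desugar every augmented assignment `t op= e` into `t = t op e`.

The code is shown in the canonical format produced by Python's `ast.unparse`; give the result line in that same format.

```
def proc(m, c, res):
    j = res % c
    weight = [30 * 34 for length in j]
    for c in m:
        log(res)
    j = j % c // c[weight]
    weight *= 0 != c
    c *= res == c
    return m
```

weight = weight * (0 != c)

Transformed code:
def proc(m, c, res):
    j = res % c
    weight = []
    for length in j:
        weight.append(30 * 34)
    for c in m:
        log(res)
    j = j % c // c[weight]
    weight = weight * (0 != c)
    c = c * (res == c)
    return m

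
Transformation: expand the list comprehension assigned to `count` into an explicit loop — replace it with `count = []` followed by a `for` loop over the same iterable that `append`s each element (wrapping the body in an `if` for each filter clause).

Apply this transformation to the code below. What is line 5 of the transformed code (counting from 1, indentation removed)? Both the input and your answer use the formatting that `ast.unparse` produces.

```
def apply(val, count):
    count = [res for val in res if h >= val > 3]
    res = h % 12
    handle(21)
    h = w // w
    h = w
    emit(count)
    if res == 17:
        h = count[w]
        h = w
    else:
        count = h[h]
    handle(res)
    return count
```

Transformed code:
def apply(val, count):
    count = []
    for val in res:
        if h >= val > 3:
            count.append(res)
    res = h % 12
    handle(21)
    h = w // w
    h = w
    emit(count)
    if res == 17:
        h = count[w]
        h = w
    else:
        count = h[h]
    handle(res)
    return count

count.append(res)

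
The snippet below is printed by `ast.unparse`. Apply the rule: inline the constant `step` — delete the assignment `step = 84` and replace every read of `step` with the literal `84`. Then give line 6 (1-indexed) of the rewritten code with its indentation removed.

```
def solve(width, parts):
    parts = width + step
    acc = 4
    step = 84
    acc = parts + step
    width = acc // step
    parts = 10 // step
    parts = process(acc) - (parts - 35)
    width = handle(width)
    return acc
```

Transformed code:
def solve(width, parts):
    parts = width + 84
    acc = 4
    acc = parts + 84
    width = acc // 84
    parts = 10 // 84
    parts = process(acc) - (parts - 35)
    width = handle(width)
    return acc

parts = 10 // 84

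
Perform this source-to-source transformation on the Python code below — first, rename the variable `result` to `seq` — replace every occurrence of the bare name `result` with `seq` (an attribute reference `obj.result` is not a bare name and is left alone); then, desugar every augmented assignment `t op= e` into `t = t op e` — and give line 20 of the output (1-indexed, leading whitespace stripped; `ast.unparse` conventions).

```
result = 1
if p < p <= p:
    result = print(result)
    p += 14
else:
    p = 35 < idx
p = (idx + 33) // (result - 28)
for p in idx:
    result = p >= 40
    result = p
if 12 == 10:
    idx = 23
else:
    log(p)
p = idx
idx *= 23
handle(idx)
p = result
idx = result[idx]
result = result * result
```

Transformed code:
seq = 1
if p < p <= p:
    seq = print(seq)
    p = p + 14
else:
    p = 35 < idx
p = (idx + 33) // (seq - 28)
for p in idx:
    seq = p >= 40
    seq = p
if 12 == 10:
    idx = 23
else:
    log(p)
p = idx
idx = idx * 23
handle(idx)
p = seq
idx = seq[idx]
seq = seq * seq

seq = seq * seq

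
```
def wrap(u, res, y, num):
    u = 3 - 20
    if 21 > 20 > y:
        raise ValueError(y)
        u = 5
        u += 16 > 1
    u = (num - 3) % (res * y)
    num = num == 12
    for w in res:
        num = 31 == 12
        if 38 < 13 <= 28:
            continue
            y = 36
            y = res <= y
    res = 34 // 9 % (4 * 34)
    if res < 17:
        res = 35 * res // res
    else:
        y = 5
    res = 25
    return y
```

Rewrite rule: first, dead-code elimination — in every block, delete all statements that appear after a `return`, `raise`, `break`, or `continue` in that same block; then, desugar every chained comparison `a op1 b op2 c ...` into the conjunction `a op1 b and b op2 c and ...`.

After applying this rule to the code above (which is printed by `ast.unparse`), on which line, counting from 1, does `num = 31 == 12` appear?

Transformed code:
def wrap(u, res, y, num):
    u = 3 - 20
    if 21 > 20 and 20 > y:
        raise ValueError(y)
    u = (num - 3) % (res * y)
    num = num == 12
    for w in res:
        num = 31 == 12
        if 38 < 13 and 13 <= 28:
            continue
    res = 34 // 9 % (4 * 34)
    if res < 17:
        res = 35 * res // res
    else:
        y = 5
    res = 25
    return y

8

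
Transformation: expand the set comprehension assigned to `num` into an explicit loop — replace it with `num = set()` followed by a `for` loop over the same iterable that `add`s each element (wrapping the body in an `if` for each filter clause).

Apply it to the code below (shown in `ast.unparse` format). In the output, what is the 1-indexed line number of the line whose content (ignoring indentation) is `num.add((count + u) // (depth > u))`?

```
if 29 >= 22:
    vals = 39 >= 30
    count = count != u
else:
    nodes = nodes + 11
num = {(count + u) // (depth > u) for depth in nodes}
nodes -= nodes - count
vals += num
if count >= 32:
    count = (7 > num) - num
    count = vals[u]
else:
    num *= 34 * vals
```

Transformed code:
if 29 >= 22:
    vals = 39 >= 30
    count = count != u
else:
    nodes = nodes + 11
num = set()
for depth in nodes:
    num.add((count + u) // (depth > u))
nodes -= nodes - count
vals += num
if count >= 32:
    count = (7 > num) - num
    count = vals[u]
else:
    num *= 34 * vals

8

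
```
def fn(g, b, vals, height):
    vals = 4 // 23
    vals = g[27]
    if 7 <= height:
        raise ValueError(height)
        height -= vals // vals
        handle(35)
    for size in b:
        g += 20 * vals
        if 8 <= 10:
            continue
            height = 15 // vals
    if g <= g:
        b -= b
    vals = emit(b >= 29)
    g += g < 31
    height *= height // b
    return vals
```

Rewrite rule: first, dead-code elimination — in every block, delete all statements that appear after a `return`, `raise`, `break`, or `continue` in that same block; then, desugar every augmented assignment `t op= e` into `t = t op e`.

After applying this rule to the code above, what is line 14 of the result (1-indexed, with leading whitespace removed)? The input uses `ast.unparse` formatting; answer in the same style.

Transformed code:
def fn(g, b, vals, height):
    vals = 4 // 23
    vals = g[27]
    if 7 <= height:
        raise ValueError(height)
    for size in b:
        g = g + 20 * vals
        if 8 <= 10:
            continue
    if g <= g:
        b = b - b
    vals = emit(b >= 29)
    g = g + (g < 31)
    height = height * (height // b)
    return vals

height = height * (height // b)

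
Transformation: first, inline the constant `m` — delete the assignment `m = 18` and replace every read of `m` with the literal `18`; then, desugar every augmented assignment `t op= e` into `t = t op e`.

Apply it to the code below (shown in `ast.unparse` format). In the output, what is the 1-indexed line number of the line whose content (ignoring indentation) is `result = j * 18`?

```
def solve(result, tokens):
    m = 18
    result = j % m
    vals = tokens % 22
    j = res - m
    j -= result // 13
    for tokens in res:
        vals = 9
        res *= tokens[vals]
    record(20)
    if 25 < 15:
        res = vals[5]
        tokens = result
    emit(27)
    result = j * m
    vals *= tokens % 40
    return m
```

14

Transformed code:
def solve(result, tokens):
    result = j % 18
    vals = tokens % 22
    j = res - 18
    j = j - result // 13
    for tokens in res:
        vals = 9
        res = res * tokens[vals]
    record(20)
    if 25 < 15:
        res = vals[5]
        tokens = result
    emit(27)
    result = j * 18
    vals = vals * (tokens % 40)
    return 18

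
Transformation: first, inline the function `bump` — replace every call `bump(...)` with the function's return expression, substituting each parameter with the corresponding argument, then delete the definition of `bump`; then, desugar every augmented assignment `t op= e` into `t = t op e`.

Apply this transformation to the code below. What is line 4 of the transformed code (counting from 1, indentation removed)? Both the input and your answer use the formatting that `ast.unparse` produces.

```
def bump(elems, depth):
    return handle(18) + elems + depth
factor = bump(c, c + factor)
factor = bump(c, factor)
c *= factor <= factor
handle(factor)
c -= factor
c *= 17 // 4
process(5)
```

Transformed code:
factor = handle(18) + c + (c + factor)
factor = handle(18) + c + factor
c = c * (factor <= factor)
handle(factor)
c = c - factor
c = c * (17 // 4)
process(5)

handle(factor)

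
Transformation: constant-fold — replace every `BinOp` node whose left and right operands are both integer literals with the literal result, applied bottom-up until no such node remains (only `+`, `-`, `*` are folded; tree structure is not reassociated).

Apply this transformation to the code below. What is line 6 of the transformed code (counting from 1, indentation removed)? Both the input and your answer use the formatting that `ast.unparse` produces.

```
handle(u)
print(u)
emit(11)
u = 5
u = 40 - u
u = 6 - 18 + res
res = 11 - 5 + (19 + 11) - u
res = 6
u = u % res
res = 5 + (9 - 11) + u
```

Transformed code:
handle(u)
print(u)
emit(11)
u = 5
u = 40 - u
u = -12 + res
res = 36 - u
res = 6
u = u % res
res = 3 + u

u = -12 + res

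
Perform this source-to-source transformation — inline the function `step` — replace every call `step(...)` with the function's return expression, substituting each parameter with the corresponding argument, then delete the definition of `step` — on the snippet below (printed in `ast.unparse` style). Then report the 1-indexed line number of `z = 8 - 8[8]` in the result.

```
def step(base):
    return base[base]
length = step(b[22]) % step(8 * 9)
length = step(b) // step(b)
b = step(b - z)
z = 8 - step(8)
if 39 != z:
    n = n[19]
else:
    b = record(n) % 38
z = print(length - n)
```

Transformed code:
length = b[22][b[22]] % (8 * 9)[8 * 9]
length = b[b] // b[b]
b = (b - z)[b - z]
z = 8 - 8[8]
if 39 != z:
    n = n[19]
else:
    b = record(n) % 38
z = print(length - n)

4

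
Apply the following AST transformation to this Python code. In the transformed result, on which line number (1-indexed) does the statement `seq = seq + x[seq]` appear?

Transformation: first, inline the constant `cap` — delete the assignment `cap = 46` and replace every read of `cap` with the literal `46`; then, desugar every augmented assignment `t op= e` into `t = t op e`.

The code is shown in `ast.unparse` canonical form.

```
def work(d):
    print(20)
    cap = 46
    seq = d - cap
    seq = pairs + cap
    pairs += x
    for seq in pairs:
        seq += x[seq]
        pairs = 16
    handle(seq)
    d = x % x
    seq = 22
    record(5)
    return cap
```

Transformed code:
def work(d):
    print(20)
    seq = d - 46
    seq = pairs + 46
    pairs = pairs + x
    for seq in pairs:
        seq = seq + x[seq]
        pairs = 16
    handle(seq)
    d = x % x
    seq = 22
    record(5)
    return 46

7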